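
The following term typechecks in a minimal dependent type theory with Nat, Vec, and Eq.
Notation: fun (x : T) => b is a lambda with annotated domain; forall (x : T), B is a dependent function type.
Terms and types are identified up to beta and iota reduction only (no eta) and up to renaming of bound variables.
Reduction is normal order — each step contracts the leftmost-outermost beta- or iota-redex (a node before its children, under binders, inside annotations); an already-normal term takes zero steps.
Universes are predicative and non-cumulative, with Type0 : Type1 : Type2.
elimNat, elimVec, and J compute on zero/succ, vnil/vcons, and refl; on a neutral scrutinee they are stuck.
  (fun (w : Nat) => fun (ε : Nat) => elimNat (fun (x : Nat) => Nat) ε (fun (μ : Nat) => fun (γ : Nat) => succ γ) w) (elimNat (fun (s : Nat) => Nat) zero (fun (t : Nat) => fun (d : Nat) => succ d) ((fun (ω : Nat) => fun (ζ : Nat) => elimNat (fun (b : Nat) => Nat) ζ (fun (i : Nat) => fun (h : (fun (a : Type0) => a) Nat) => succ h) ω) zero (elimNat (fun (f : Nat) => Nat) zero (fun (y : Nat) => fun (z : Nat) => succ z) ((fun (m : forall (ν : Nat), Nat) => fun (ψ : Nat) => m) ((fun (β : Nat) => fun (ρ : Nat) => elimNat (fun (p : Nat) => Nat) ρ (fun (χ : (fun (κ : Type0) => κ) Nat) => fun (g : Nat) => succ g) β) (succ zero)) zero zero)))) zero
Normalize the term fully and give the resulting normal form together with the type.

resulting normal form:
  succ zero
the term's type:
  Nat
observation: 25 normal-order steps separate the term from its normal form.


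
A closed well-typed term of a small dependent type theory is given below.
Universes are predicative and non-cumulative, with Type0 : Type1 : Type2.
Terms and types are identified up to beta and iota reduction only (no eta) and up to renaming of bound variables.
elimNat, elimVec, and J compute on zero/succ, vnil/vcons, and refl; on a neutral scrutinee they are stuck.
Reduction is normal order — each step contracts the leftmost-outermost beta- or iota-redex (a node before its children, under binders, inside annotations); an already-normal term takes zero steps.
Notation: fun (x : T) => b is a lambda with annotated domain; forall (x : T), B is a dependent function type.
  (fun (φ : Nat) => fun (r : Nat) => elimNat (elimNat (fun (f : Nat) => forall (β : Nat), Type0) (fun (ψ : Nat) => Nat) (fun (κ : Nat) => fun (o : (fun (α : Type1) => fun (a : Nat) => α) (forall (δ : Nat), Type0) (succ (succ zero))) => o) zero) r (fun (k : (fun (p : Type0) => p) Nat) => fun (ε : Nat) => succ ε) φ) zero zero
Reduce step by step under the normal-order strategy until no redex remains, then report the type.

reduction (normal order):
  (fun (φ : Nat) => fun (r : Nat) => elimNat (elimNat (fun (f : Nat) => forall (β : Nat), Type0) (fun (ψ : Nat) => Nat) (fun (κ : Nat) => fun (o : (fun (α : Type1) => fun (a : Nat) => α) (forall (δ : Nat), Type0) (succ (succ zero))) => o) zero) r (fun (k : (fun (p : Type0) => p) Nat) => fun (ε : Nat) => succ ε) φ) zero zero
  ~> (fun (φ : Nat) => elimNat (elimNat (fun (r : Nat) => forall (f : Nat), Type0) (fun (β : Nat) => Nat) (fun (ψ : Nat) => fun (κ : (fun (o : Type1) => fun (α : Nat) => o) (forall (a : Nat), Type0) (succ (succ zero))) => κ) zero) φ (fun (δ : (fun (k : Type0) => k) Nat) => fun (p : Nat) => succ p) zero) zero
  ~> elimNat (elimNat (fun (φ : Nat) => forall (r : Nat), Type0) (fun (f : Nat) => Nat) (fun (β : Nat) => fun (ψ : (fun (κ : Type1) => fun (o : Nat) => κ) (forall (α : Nat), Type0) (succ (succ zero))) => ψ) zero) zero (fun (a : (fun (δ : Type0) => δ) Nat) => fun (k : Nat) => succ k) zero
  ~> zero
the term's type:
  Nat


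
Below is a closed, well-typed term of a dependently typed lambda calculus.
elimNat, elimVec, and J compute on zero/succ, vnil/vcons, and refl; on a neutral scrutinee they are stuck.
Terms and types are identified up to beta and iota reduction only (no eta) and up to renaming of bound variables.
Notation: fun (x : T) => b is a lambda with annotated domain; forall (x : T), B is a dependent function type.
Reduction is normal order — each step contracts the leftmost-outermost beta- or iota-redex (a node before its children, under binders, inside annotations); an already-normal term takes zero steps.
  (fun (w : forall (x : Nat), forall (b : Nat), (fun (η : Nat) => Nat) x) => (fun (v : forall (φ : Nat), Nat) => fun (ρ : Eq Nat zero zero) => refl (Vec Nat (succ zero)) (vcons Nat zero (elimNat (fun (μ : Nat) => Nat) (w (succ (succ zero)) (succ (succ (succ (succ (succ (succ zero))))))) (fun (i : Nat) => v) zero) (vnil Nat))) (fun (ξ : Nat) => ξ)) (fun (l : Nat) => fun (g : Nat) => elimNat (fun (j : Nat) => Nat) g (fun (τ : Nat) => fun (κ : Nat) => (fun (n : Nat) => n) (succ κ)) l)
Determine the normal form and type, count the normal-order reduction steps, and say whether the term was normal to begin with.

resulting normal form:
  fun (w : Eq Nat zero zero) => refl (Vec Nat (succ zero)) (vcons Nat zero (succ (succ (succ (succ (succ (succ (succ (succ zero)))))))) (vnil Nat))
the term's type:
  forall (w : Eq Nat zero zero), Eq (Vec Nat (succ zero)) (vcons Nat zero (succ (succ (succ (succ (succ (succ (succ (succ zero)))))))) (vnil Nat)) (vcons Nat zero (succ (succ (succ (succ (succ (succ (succ (succ zero)))))))) (vnil Nat))
reduction steps (normal order): 14
already normal: no
first redex: a beta-redex


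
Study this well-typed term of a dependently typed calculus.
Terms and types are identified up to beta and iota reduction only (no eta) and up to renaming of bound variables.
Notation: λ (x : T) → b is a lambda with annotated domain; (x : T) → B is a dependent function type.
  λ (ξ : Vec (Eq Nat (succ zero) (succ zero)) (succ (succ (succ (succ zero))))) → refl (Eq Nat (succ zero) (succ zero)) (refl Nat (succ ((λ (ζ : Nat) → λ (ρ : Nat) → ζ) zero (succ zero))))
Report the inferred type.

inferred type:
  (ξ : Vec (Eq Nat (succ zero) (succ zero)) (succ (succ (succ (succ zero))))) → Eq (Eq Nat (succ zero) (succ zero)) (refl Nat (succ zero)) (refl Nat (succ zero))


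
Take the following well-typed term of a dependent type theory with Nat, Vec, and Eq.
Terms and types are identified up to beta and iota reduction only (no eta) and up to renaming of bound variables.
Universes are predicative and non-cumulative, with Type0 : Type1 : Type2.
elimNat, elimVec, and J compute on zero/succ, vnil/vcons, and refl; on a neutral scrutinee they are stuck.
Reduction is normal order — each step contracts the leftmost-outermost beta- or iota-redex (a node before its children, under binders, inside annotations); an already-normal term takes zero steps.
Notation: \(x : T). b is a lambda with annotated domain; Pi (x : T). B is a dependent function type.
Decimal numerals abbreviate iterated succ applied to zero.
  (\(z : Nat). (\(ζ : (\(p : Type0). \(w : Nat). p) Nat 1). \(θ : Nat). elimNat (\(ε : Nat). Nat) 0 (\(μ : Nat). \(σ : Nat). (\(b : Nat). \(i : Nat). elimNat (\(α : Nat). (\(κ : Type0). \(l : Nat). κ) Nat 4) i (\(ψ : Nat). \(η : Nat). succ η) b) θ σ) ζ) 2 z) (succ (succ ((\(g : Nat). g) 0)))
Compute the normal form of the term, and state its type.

reduced normal form:
  4
the term's type:
  Nat


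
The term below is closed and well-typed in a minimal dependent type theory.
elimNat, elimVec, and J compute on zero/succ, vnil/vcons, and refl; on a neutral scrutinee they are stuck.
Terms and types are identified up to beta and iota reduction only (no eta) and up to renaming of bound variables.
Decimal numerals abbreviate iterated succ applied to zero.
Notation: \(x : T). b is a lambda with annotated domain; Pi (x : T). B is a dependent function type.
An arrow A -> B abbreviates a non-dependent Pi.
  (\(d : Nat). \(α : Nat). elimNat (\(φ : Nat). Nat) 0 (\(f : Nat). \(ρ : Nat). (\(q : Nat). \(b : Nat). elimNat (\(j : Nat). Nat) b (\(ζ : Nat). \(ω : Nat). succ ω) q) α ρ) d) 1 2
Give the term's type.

type:
  Nat


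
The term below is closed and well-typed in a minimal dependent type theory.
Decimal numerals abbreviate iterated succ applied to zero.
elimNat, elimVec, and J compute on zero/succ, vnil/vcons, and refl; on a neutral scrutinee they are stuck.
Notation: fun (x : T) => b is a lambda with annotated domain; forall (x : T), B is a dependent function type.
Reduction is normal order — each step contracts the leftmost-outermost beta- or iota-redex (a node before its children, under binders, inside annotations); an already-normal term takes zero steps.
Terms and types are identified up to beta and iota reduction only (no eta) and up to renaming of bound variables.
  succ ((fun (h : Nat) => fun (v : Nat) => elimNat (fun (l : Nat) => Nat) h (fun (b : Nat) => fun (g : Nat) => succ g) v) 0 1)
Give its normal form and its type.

normal form:
  2
inferred type:
  Nat
observation: normalization takes exactly 6 steps under the normal-order strategy.


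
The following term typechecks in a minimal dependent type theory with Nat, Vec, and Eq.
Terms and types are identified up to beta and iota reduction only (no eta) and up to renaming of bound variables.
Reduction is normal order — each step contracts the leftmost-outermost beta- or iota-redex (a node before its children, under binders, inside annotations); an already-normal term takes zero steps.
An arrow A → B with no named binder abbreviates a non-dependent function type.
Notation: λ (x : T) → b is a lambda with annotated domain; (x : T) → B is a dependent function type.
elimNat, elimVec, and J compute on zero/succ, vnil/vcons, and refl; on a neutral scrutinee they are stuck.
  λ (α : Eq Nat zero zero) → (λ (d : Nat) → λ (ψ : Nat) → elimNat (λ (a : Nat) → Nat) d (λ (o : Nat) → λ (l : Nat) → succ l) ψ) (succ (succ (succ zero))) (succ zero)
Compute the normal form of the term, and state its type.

normal form:
  λ (α : Eq Nat zero zero) → succ (succ (succ (succ zero)))
type:
  Eq Nat zero zero → Nat
observation: the leftmost-outermost redex is a beta-redex, and normalization takes 6 steps.


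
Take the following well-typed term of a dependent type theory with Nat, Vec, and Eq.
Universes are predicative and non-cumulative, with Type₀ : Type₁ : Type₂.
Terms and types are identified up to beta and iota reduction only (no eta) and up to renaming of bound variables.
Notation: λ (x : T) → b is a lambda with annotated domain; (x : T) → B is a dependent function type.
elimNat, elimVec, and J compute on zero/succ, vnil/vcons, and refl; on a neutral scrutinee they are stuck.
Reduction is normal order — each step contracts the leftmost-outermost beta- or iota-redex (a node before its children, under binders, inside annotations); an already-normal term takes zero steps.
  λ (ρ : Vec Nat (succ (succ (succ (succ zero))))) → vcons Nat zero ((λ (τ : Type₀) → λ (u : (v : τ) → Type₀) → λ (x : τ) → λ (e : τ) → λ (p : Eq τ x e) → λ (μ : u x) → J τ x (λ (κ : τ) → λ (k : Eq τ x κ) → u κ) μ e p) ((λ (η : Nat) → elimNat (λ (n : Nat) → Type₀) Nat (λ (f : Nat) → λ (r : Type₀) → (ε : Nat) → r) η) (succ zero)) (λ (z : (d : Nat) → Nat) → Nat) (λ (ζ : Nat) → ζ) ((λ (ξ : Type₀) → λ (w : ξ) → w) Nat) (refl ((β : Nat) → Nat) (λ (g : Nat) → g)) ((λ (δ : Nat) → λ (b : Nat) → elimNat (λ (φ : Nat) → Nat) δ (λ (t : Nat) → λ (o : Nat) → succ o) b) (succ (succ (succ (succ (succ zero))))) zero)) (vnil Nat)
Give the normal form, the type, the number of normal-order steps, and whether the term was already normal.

normal form:
  λ (ρ : Vec Nat (succ (succ (succ (succ zero))))) → vcons Nat zero (succ (succ (succ (succ (succ zero))))) (vnil Nat)
the term's type:
  (ρ : Vec Nat (succ (succ (succ (succ zero))))) → Vec Nat (succ zero)
steps to reach normal form (normal order): 10
term was already normal: no
first redex: a beta-redex


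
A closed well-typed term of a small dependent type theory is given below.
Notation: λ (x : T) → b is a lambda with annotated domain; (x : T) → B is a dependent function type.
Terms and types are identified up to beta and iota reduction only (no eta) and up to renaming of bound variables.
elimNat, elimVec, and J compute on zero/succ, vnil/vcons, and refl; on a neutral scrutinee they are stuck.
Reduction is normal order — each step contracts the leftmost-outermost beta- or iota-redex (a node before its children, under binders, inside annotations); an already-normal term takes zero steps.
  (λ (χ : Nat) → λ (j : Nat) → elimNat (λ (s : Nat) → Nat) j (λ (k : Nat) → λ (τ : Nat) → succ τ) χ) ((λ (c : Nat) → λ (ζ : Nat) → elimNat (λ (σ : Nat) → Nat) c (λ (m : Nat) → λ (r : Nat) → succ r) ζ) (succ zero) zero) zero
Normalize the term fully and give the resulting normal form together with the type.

resulting normal form:
  succ zero
type:
  Nat


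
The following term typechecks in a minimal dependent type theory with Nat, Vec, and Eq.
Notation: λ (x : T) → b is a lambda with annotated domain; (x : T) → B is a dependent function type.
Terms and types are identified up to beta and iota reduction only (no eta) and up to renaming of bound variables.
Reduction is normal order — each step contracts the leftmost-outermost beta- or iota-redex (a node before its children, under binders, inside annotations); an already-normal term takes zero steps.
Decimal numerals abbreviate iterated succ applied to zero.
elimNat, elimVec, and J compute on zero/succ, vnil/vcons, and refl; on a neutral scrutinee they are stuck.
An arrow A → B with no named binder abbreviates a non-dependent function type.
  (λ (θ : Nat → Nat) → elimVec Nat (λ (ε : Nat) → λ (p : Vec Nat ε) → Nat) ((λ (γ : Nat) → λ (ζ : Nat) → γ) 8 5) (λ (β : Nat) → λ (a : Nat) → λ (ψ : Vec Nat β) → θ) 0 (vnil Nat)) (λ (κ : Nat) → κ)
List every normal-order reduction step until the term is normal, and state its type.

normal-order reduction sequence:
  (λ (θ : Nat → Nat) → elimVec Nat (λ (ε : Nat) → λ (p : Vec Nat ε) → Nat) ((λ (γ : Nat) → λ (ζ : Nat) → γ) 8 5) (λ (β : Nat) → λ (a : Nat) → λ (ψ : Vec Nat β) → θ) 0 (vnil Nat)) (λ (κ : Nat) → κ)
  ~> elimVec Nat (λ (θ : Nat) → λ (ε : Vec Nat θ) → Nat) ((λ (p : Nat) → λ (γ : Nat) → p) 8 5) (λ (ζ : Nat) → λ (β : Nat) → λ (a : Vec Nat ζ) → λ (ψ : Nat) → ψ) 0 (vnil Nat)
  ~> (λ (θ : Nat) → λ (ε : Nat) → θ) 8 5
  ~> (λ (θ : Nat) → 8) 5
  ~> 8
the term's type:
  Nat


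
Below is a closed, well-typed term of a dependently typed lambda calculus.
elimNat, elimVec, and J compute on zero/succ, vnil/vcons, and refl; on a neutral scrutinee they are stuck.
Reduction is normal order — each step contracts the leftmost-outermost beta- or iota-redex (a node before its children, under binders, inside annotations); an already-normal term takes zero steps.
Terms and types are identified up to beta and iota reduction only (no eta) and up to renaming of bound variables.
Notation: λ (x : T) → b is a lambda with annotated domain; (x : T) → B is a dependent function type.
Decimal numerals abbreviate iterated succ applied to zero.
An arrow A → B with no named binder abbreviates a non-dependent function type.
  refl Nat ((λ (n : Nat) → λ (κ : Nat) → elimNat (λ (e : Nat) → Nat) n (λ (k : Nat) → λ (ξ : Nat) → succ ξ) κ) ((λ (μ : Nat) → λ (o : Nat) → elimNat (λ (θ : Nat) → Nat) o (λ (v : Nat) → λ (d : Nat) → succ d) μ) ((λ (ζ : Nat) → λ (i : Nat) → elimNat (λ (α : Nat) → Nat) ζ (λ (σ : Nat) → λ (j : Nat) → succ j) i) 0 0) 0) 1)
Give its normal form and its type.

normal form:
  refl Nat 1
inferred type:
  Eq Nat 1 1


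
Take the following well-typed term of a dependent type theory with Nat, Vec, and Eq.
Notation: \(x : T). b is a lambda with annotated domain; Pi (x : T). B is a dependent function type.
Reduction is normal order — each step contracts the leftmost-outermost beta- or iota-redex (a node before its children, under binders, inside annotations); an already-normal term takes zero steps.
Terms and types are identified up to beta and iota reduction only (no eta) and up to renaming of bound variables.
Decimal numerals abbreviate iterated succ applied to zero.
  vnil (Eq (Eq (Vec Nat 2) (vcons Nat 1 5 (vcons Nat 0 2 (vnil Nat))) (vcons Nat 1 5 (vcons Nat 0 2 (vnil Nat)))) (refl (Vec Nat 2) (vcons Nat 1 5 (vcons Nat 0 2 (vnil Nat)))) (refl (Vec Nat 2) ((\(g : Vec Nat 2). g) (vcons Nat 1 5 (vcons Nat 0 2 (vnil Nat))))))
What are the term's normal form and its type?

reduced normal form:
  vnil (Eq (Eq (Vec Nat 2) (vcons Nat 1 5 (vcons Nat 0 2 (vnil Nat))) (vcons Nat 1 5 (vcons Nat 0 2 (vnil Nat)))) (refl (Vec Nat 2) (vcons Nat 1 5 (vcons Nat 0 2 (vnil Nat)))) (refl (Vec Nat 2) (vcons Nat 1 5 (vcons Nat 0 2 (vnil Nat)))))
type:
  Vec (Eq (Eq (Vec Nat 2) (vcons Nat 1 5 (vcons Nat 0 2 (vnil Nat))) (vcons Nat 1 5 (vcons Nat 0 2 (vnil Nat)))) (refl (Vec Nat 2) (vcons Nat 1 5 (vcons Nat 0 2 (vnil Nat)))) (refl (Vec Nat 2) (vcons Nat 1 5 (vcons Nat 0 2 (vnil Nat))))) 0
observation: the first redex contracted is a beta-redex; the normal form is reached in 1 normal-order step.


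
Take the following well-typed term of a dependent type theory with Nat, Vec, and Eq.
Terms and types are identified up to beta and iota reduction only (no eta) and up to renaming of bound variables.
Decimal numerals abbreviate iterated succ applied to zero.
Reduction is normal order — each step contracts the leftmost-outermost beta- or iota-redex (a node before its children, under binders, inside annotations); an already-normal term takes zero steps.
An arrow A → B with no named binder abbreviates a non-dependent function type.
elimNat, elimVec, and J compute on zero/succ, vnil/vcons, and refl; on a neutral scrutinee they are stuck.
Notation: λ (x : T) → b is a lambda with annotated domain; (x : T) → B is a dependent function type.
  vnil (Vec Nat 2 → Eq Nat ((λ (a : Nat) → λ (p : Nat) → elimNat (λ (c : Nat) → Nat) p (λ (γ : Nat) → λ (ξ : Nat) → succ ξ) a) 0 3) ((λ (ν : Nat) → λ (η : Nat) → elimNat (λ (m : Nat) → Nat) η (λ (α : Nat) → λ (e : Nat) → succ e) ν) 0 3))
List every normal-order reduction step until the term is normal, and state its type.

normal-order reduction:
  vnil (Vec Nat 2 → Eq Nat ((λ (a : Nat) → λ (p : Nat) → elimNat (λ (c : Nat) → Nat) p (λ (γ : Nat) → λ (ξ : Nat) → succ ξ) a) 0 3) ((λ (ν : Nat) → λ (η : Nat) → elimNat (λ (m : Nat) → Nat) η (λ (α : Nat) → λ (e : Nat) → succ e) ν) 0 3))
  ~> vnil (Vec Nat 2 → Eq Nat ((λ (a : Nat) → elimNat (λ (p : Nat) → Nat) a (λ (c : Nat) → λ (γ : Nat) → succ γ) 0) 3) ((λ (ξ : Nat) → λ (ν : Nat) → elimNat (λ (η : Nat) → Nat) ν (λ (m : Nat) → λ (α : Nat) → succ α) ξ) 0 3))
  ~> vnil (Vec Nat 2 → Eq Nat (elimNat (λ (a : Nat) → Nat) 3 (λ (p : Nat) → λ (c : Nat) → succ c) 0) ((λ (γ : Nat) → λ (ξ : Nat) → elimNat (λ (ν : Nat) → Nat) ξ (λ (η : Nat) → λ (m : Nat) → succ m) γ) 0 3))
  ~> vnil (Vec Nat 2 → Eq Nat 3 ((λ (a : Nat) → λ (p : Nat) → elimNat (λ (c : Nat) → Nat) p (λ (γ : Nat) → λ (ξ : Nat) → succ ξ) a) 0 3))
  ~> vnil (Vec Nat 2 → Eq Nat 3 ((λ (a : Nat) → elimNat (λ (p : Nat) → Nat) a (λ (c : Nat) → λ (γ : Nat) → succ γ) 0) 3))
  ~> vnil (Vec Nat 2 → Eq Nat 3 (elimNat (λ (a : Nat) → Nat) 3 (λ (p : Nat) → λ (c : Nat) → succ c) 0))
  ~> vnil (Vec Nat 2 → Eq Nat 3 3)
the term's type:
  Vec (Vec Nat 2 → Eq Nat 3 3) 0


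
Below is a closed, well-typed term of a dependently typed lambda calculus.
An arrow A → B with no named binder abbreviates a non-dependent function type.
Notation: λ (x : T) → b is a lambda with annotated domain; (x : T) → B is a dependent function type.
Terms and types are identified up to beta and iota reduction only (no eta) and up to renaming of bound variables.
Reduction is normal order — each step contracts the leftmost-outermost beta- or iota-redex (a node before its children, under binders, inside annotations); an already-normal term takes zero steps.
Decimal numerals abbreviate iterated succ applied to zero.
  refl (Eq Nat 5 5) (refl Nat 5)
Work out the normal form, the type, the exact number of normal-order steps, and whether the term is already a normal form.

reduced normal form:
  refl (Eq Nat 5 5) (refl Nat 5)
the term's type:
  Eq (Eq Nat 5 5) (refl Nat 5) (refl Nat 5)
steps to reach normal form (normal order): 0
started in normal form: yes


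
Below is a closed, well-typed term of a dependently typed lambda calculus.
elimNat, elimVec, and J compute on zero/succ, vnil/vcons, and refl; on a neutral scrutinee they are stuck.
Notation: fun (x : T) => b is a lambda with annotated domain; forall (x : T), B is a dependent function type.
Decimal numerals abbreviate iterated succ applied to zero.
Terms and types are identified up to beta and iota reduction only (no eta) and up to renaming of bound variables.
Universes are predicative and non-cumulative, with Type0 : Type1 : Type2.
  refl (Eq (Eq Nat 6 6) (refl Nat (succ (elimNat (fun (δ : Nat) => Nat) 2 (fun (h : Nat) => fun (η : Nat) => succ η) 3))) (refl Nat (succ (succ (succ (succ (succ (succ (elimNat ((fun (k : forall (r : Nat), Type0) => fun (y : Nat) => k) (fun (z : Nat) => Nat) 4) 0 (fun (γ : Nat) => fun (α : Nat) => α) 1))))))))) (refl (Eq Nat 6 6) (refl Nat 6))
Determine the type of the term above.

type:
  Eq (Eq (Eq Nat 6 6) (refl Nat 6) (refl Nat 6)) (refl (Eq Nat 6 6) (refl Nat 6)) (refl (Eq Nat 6 6) (refl Nat 6))


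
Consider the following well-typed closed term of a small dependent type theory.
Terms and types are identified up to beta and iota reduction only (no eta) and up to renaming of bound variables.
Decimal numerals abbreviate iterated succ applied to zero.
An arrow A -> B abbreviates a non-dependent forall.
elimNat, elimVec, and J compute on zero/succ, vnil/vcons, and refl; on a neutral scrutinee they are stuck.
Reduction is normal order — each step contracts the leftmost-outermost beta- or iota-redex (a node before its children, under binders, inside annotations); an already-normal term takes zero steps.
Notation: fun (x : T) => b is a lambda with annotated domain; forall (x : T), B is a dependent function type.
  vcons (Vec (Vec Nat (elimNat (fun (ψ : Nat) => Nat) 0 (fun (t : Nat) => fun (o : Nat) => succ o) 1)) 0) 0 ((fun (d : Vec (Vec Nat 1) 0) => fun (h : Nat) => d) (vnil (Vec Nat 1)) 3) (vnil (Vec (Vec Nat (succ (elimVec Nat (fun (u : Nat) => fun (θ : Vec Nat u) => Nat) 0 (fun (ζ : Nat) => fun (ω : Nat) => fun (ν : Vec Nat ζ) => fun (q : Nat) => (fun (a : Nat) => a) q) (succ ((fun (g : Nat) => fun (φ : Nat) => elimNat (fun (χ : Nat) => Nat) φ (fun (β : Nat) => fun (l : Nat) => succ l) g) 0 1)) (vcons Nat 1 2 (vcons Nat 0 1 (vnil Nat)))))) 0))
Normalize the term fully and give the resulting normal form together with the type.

reduced normal form:
  vcons (Vec (Vec Nat 1) 0) 0 (vnil (Vec Nat 1)) (vnil (Vec (Vec Nat 1) 0))
type:
  Vec (Vec (Vec Nat 1) 0) 1


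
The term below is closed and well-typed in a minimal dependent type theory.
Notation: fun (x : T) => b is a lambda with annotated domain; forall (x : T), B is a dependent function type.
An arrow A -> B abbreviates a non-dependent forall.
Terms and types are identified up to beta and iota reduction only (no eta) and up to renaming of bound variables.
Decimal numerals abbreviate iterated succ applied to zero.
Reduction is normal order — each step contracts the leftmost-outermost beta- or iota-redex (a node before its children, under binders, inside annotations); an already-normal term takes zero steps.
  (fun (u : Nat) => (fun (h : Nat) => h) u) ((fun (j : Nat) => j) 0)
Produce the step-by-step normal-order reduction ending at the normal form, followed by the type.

normal-order reduction sequence:
  (fun (u : Nat) => (fun (h : Nat) => h) u) ((fun (j : Nat) => j) 0)
  ~> (fun (u : Nat) => u) ((fun (h : Nat) => h) 0)
  ~> (fun (u : Nat) => u) 0
  ~> 0
the term's type:
  Nat


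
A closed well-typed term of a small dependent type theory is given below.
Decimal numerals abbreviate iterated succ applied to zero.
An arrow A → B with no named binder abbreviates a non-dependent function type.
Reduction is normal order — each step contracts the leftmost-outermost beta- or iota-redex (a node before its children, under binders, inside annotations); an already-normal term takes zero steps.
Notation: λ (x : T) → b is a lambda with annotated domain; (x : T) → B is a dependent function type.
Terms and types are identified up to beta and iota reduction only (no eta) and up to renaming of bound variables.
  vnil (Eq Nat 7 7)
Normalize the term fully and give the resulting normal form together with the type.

reduced normal form:
  vnil (Eq Nat 7 7)
the term's type:
  Vec (Eq Nat 7 7) 0
observation: no redex remains anywhere in the term; it is its own normal form.


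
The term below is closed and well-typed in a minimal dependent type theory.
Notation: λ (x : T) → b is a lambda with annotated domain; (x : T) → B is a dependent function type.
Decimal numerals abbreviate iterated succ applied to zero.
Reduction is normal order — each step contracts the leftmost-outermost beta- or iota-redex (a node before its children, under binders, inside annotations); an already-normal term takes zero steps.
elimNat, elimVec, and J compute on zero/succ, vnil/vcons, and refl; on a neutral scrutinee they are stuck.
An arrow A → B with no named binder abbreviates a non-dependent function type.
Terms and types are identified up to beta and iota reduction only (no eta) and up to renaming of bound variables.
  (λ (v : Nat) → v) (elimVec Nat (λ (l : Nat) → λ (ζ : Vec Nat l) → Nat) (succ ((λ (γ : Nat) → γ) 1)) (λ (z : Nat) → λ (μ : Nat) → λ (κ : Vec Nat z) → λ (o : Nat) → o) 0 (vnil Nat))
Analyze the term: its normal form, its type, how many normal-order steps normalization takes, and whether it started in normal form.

resulting normal form:
  2
the term's type:
  Nat
reduction steps (normal order): 3
started in normal form: no
first redex: a beta-redex


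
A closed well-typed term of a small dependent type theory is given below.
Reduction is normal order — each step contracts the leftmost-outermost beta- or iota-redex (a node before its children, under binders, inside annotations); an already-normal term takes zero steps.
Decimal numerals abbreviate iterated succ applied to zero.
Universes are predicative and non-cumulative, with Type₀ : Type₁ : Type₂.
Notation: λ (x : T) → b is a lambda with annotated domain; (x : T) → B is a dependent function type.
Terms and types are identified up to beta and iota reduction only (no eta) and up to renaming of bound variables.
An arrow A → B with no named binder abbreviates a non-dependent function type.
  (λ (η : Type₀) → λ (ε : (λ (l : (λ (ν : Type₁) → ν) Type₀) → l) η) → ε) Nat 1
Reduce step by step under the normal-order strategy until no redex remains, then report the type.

reduction (normal order):
  (λ (η : Type₀) → λ (ε : (λ (l : (λ (ν : Type₁) → ν) Type₀) → l) η) → ε) Nat 1
  ~> (λ (η : (λ (ε : (λ (l : Type₁) → l) Type₀) → ε) Nat) → η) 1
  ~> 1
the term's type:
  Nat


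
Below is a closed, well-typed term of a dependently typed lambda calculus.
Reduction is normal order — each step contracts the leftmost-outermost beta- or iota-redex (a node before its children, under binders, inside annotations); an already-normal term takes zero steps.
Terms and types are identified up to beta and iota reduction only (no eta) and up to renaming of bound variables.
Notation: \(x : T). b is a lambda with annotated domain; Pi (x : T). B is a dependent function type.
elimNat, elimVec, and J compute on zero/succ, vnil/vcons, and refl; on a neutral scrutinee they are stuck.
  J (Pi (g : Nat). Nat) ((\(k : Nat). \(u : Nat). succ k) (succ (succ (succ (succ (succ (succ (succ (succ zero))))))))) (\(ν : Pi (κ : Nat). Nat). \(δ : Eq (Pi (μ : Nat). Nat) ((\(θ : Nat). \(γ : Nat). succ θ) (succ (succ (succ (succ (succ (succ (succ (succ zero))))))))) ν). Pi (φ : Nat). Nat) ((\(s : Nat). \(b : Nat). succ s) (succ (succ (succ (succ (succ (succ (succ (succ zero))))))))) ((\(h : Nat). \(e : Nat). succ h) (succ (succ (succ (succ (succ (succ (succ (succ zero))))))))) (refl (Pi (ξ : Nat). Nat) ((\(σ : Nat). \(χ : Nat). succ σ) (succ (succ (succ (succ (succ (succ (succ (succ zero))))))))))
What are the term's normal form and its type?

resulting normal form:
  \(g : Nat). succ (succ (succ (succ (succ (succ (succ (succ (succ zero))))))))
the term's type:
  Pi (g : Nat). Nat


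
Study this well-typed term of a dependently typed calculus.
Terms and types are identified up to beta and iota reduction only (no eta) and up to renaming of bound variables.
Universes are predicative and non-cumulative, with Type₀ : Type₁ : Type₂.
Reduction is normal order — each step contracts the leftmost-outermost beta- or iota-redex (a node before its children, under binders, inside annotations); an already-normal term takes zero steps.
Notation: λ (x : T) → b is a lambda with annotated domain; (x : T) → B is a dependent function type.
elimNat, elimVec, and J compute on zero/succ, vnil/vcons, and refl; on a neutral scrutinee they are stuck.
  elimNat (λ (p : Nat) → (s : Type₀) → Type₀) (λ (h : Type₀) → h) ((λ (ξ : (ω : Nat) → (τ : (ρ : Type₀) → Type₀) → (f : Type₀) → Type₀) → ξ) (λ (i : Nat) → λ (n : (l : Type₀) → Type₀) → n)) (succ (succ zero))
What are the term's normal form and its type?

resulting normal form:
  λ (p : Type₀) → p
inferred type:
  (p : Type₀) → Type₀


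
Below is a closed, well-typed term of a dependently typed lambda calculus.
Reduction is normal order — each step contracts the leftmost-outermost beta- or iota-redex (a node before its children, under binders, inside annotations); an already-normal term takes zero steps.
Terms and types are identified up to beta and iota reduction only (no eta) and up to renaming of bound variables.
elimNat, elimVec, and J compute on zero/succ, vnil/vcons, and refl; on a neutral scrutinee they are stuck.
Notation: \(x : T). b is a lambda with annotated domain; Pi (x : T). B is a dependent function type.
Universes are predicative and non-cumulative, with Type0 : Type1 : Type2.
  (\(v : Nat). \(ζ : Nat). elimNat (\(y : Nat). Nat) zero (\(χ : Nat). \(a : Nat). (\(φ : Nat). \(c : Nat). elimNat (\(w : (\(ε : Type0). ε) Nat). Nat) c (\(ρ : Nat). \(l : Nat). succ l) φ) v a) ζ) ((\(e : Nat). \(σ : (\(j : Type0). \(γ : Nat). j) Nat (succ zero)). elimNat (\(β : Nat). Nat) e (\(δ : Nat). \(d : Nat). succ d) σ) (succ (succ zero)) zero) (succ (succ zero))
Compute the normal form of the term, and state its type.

normal form:
  succ (succ (succ (succ zero)))
type:
  Nat


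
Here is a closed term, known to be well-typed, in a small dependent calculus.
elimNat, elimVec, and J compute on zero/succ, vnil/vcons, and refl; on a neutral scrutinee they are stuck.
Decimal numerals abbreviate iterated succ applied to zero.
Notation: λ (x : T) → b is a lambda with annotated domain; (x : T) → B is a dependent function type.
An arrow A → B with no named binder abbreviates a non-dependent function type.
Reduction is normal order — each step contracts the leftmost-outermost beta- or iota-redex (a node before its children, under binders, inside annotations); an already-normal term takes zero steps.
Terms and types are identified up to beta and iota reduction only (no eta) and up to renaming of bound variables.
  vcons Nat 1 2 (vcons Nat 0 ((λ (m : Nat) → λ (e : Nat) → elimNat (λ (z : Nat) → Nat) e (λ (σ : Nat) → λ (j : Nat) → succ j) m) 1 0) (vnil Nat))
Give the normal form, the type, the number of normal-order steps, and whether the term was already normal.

resulting normal form:
  vcons Nat 1 2 (vcons Nat 0 1 (vnil Nat))
type:
  Vec Nat 2
normal-order step count: 6
started in normal form: no
first contracted redex: a beta-redex


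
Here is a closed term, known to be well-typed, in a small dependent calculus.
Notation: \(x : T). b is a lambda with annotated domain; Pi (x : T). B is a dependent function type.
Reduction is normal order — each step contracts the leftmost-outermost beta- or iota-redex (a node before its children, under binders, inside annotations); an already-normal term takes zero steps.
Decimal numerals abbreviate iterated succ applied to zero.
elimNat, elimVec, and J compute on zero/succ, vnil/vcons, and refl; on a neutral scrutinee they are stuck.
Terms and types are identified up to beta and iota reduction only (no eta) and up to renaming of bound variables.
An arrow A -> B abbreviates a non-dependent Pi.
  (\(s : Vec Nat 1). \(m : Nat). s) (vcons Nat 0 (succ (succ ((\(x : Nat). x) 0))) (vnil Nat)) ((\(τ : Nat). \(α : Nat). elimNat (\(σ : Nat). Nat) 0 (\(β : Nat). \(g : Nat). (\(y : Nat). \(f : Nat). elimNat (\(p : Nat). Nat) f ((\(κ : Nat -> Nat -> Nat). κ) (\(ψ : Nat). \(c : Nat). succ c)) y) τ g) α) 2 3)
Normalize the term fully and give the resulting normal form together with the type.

resulting normal form:
  vcons Nat 0 2 (vnil Nat)
type:
  Vec Nat 1
observation: normalization takes exactly 3 steps under the normal-order strategy.


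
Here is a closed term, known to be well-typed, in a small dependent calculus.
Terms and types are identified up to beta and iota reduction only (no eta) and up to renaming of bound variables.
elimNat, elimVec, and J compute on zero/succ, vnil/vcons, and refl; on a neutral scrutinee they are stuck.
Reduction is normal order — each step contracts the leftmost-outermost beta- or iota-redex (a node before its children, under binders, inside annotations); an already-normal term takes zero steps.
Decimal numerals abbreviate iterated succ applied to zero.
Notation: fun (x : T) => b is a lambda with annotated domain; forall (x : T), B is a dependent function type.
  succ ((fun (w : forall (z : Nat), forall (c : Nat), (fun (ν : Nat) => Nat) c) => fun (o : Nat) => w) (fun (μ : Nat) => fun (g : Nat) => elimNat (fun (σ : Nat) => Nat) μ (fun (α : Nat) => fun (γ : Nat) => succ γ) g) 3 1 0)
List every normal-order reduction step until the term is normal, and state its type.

normal-order reduction sequence:
  succ ((fun (w : forall (z : Nat), forall (c : Nat), (fun (ν : Nat) => Nat) c) => fun (o : Nat) => w) (fun (μ : Nat) => fun (g : Nat) => elimNat (fun (σ : Nat) => Nat) μ (fun (α : Nat) => fun (γ : Nat) => succ γ) g) 3 1 0)
  ~> succ ((fun (w : Nat) => fun (z : Nat) => fun (c : Nat) => elimNat (fun (ν : Nat) => Nat) z (fun (o : Nat) => fun (μ : Nat) => succ μ) c) 3 1 0)
  ~> succ ((fun (w : Nat) => fun (z : Nat) => elimNat (fun (c : Nat) => Nat) w (fun (ν : Nat) => fun (o : Nat) => succ o) z) 1 0)
  ~> succ ((fun (w : Nat) => elimNat (fun (z : Nat) => Nat) 1 (fun (c : Nat) => fun (ν : Nat) => succ ν) w) 0)
  ~> succ (elimNat (fun (w : Nat) => Nat) 1 (fun (z : Nat) => fun (c : Nat) => succ c) 0)
  ~> 2
the term's type:
  Nat


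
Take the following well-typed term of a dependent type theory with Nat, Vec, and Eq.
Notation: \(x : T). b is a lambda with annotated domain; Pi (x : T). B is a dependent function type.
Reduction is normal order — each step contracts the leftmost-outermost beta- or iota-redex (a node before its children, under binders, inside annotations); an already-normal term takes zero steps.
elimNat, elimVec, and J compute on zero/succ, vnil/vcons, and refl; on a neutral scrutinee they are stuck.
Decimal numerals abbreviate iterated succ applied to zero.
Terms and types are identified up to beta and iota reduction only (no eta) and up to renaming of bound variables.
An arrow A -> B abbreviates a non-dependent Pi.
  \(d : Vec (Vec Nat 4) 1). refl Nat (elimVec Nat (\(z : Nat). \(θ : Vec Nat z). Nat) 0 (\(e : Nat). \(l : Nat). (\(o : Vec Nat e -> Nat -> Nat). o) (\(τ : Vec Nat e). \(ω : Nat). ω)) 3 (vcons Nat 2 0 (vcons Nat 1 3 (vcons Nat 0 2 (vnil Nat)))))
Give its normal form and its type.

resulting normal form:
  \(d : Vec (Vec Nat 4) 1). refl Nat 0
inferred type:
  Vec (Vec Nat 4) 1 -> Eq Nat 0 0
observation: the first redex contracted is an elimVec iota-redex; the normal form is reached in 19 normal-order steps.


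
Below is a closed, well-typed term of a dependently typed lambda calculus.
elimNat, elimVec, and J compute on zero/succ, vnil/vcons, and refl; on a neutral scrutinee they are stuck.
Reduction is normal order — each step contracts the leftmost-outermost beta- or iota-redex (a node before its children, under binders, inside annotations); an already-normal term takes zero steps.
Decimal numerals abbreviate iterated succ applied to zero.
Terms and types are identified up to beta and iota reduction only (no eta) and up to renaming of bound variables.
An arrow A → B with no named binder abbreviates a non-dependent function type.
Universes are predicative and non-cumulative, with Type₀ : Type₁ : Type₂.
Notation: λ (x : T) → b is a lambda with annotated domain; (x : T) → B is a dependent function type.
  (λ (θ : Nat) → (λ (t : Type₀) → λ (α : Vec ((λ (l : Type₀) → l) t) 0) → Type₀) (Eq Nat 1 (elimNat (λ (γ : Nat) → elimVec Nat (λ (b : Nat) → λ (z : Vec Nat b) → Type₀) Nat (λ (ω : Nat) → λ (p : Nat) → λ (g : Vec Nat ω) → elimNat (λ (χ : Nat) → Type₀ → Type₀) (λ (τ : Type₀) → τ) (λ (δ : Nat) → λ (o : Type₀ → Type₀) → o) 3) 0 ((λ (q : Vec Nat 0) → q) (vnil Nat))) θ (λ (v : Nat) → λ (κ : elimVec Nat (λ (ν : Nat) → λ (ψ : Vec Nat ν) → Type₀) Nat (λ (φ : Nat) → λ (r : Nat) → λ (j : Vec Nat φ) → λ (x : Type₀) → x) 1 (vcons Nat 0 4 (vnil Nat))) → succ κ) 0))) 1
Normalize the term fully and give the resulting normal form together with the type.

resulting normal form:
  λ (θ : Vec (Eq Nat 1 1) 0) → Type₀
inferred type:
  Vec (Eq Nat 1 1) 0 → Type₁
observation: reduction starts at a beta-redex, and 4 normal-order steps reach the normal form.


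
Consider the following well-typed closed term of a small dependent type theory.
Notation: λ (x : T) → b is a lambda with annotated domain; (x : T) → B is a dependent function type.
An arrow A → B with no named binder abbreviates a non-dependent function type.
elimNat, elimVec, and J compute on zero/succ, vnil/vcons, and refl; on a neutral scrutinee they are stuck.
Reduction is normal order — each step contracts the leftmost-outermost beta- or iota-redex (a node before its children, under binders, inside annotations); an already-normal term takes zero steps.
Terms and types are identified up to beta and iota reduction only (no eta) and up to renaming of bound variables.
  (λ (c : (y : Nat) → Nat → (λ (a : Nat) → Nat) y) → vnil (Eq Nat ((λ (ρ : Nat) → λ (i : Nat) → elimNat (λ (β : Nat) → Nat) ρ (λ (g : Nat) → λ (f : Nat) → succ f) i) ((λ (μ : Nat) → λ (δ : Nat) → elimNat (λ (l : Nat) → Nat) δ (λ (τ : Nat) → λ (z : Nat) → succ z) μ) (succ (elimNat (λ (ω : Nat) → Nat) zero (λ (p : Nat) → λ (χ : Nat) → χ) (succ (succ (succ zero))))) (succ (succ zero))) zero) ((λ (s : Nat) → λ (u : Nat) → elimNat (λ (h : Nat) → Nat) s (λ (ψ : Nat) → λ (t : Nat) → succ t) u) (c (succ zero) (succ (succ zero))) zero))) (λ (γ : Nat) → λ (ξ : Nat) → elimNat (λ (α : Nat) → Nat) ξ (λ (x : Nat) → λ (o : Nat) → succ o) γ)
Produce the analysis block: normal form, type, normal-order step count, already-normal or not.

resulting normal form:
  vnil (Eq Nat (succ (succ (succ zero))) (succ (succ (succ zero))))
the term's type:
  Vec (Eq Nat (succ (succ (succ zero))) (succ (succ (succ zero)))) zero
normal-order step count: 29
term was already normal: no
first redex: a beta-redex


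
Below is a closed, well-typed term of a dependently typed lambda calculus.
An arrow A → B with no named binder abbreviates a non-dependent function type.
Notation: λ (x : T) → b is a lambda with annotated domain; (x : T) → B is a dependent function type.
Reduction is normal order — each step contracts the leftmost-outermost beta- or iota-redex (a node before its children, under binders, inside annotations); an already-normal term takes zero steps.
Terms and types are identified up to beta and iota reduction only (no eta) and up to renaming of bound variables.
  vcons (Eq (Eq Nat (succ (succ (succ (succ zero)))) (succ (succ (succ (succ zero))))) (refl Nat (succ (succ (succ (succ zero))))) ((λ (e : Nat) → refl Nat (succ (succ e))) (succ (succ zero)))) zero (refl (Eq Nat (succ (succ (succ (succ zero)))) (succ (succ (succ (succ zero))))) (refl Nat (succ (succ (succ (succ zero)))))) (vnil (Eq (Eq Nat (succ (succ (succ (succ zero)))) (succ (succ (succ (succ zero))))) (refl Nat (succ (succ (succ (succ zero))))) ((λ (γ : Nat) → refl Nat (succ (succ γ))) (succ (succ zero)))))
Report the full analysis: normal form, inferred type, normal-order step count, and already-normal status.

normal form:
  vcons (Eq (Eq Nat (succ (succ (succ (succ zero)))) (succ (succ (succ (succ zero))))) (refl Nat (succ (succ (succ (succ zero))))) (refl Nat (succ (succ (succ (succ zero)))))) zero (refl (Eq Nat (succ (succ (succ (succ zero)))) (succ (succ (succ (succ zero))))) (refl Nat (succ (succ (succ (succ zero)))))) (vnil (Eq (Eq Nat (succ (succ (succ (succ zero)))) (succ (succ (succ (succ zero))))) (refl Nat (succ (succ (succ (succ zero))))) (refl Nat (succ (succ (succ (succ zero)))))))
type:
  Vec (Eq (Eq Nat (succ (succ (succ (succ zero)))) (succ (succ (succ (succ zero))))) (refl Nat (succ (succ (succ (succ zero))))) (refl Nat (succ (succ (succ (succ zero)))))) (succ zero)
reduction steps (normal order): 2
term was already normal: no
first redex: a beta-redex
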